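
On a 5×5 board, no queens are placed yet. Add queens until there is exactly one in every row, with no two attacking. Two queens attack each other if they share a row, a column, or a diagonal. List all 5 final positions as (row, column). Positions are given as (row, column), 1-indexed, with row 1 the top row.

Row 1: Safe: 1, 2, 3, 4, 5. Place at column 5.
Row 2: attacked by (1,5)→{4,5}. Safe: 1, 2, 3. Place at column 3.
Row 3: attacked by (1,5)→{3,5}; (2,3)→{2,3,4}. Safe: 1. Place at column 1.
Row 4: attacked by (1,5)→{2,5}; (2,3)→{1,3,5}; (3,1)→{1,2}. Safe: 4. Place at column 4.
Row 5: attacked by (1,5)→{1,5}; (2,3)→{3}; (3,1)→{1,3}; (4,4)→{3,4,5}. Safe: 2. Place at column 2.
Columns [5, 3, 1, 4, 2], r−c [-4, -1, 2, 0, 3], r+c [6, 5, 4, 8, 7] are all distinct, so no two queens attack.

(1,5) (2,3) (3,1) (4,4) (5,2)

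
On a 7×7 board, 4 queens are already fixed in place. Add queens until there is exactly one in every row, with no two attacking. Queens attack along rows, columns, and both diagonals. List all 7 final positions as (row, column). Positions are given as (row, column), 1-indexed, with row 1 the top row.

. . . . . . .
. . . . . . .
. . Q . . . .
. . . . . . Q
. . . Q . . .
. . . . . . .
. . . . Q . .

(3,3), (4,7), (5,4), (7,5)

(1,2) (2,6) (3,3) (4,7) (5,4) (6,1) (7,5)

Row 1: attacked by (3,3)→{1,3,5}; (4,7)→{4,7}; (5,4)→{4}; (7,5)→{5}. Safe: 2, 6. Place at column 2.
Row 2: attacked by (1,2)→{1,2,3}; (3,3)→{2,3,4}; (4,7)→{5,7}; (5,4)→{1,4,7}; (7,5)→{5}. Safe: 6. Place at column 6.
Row 6: attacked by (1,2)→{2,7}; (2,6)→{2,6}; (3,3)→{3,6}; (4,7)→{5,7}; (5,4)→{3,4,5}; (7,5)→{4,5,6}. Safe: 1. Place at column 1.
Columns [2, 6, 3, 7, 4, 1, 5], r−c [-1, -4, 0, -3, 1, 5, 2], r+c [3, 8, 6, 11, 9, 7, 12] are all distinct, so no two queens attack.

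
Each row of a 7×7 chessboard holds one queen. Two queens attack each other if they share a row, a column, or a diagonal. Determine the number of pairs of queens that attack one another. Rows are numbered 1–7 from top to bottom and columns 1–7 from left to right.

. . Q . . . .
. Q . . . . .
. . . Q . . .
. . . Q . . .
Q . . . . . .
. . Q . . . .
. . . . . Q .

Same column: (1,3)–(6,3) (column 3); (3,4)–(4,4) (column 4).
Same diagonal: (1,3)–(2,2) (|1−2| = |3−2| = 1); (2,2)–(4,4) (|2−4| = |2−4| = 2).
Total attacking pairs: 4.

4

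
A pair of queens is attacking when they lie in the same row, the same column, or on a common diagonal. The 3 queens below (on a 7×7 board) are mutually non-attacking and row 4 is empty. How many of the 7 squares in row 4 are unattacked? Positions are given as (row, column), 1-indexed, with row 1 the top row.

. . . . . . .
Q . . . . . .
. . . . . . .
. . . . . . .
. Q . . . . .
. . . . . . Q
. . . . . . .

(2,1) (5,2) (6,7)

2

(2,1) attacks row 4 at column 1 and diagonals 3.
(5,2) attacks row 4 at column 2 and diagonals 1, 3.
(6,7) attacks row 4 at column 7 and diagonals 5.
Attacked columns: {1, 2, 3, 5, 7}. Safe: {4, 6}.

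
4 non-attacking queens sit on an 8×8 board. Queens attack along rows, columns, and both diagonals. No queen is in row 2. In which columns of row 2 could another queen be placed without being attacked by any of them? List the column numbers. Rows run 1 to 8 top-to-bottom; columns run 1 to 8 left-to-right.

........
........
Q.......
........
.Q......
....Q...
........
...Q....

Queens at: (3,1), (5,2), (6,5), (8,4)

columns 3, 6, 7, 8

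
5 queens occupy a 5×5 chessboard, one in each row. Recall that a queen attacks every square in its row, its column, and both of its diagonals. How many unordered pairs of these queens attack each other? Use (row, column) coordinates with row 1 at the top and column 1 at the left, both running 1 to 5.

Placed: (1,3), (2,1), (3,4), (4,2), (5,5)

All columns are distinct and no two queens satisfy |Δrow| = |Δcol|, so no pair attacks.

0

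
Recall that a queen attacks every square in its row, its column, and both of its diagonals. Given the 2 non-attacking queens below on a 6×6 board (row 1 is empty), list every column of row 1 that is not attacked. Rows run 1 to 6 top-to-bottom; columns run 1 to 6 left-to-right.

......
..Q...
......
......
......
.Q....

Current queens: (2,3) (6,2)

(2,3) attacks row 1 at column 3 and diagonals 2, 4.
(6,2) attacks row 1 at column 2.
Attacked columns: {2, 3, 4}. Safe: {1, 5, 6}.

columns 1, 5, 6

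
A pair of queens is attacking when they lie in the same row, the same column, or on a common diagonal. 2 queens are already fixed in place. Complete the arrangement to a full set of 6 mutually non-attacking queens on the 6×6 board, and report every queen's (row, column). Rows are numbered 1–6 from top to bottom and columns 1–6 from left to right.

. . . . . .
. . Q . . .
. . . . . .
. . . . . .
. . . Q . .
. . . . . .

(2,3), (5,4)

(1,5) (2,3) (3,1) (4,6) (5,4) (6,2)

Row 1: attacked by (2,3)→{2,3,4}; (5,4)→{4}. Safe: 1, 5, 6. Place at column 5.
Row 3: attacked by (1,5)→{3,5}; (2,3)→{2,3,4}; (5,4)→{2,4,6}. Safe: 1. Place at column 1.
Row 4: attacked by (1,5)→{2,5}; (2,3)→{1,3,5}; (3,1)→{1,2}; (5,4)→{3,4,5}. Safe: 6. Place at column 6.
Row 6: attacked by (1,5)→{5}; (2,3)→{3}; (3,1)→{1,4}; (4,6)→{4,6}; (5,4)→{3,4,5}. Safe: 2. Place at column 2.
Columns [5, 3, 1, 6, 4, 2], r−c [-4, -1, 2, -2, 1, 4], r+c [6, 5, 4, 10, 9, 8] are all distinct, so no two queens attack.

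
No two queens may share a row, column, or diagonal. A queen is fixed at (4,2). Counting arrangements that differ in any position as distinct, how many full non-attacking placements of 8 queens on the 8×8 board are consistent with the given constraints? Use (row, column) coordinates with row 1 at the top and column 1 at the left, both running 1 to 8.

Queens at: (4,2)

8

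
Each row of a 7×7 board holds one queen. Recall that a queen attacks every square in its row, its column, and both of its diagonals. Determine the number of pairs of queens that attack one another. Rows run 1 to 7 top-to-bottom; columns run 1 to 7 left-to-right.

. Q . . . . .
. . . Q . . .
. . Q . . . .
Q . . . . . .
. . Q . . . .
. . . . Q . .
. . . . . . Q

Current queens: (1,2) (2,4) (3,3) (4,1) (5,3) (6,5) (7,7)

3

Same column: (3,3)–(5,3) (column 3).
Same diagonal: (2,4)–(3,3) (|2−3| = |4−3| = 1); (3,3)–(7,7) (|3−7| = |3−7| = 4).
Total attacking pairs: 3.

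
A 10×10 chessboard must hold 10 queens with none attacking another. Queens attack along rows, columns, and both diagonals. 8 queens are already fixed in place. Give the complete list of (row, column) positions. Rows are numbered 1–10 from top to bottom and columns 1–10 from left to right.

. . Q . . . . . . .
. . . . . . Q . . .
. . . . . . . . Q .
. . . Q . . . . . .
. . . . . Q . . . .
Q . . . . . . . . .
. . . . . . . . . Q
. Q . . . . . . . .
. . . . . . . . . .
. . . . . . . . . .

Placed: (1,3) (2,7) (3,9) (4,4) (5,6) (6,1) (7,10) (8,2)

(1,3) (2,7) (3,9) (4,4) (5,6) (6,1) (7,10) (8,2) (9,5) (10,8)

Row 9: attacked by (1,3)→{3}; (2,7)→{7}; (3,9)→{3,9}; (4,4)→{4,9}; (5,6)→{2,6,10}; (6,1)→{1,4}; (7,10)→{8,10}; (8,2)→{1,2,3}. Safe: 5. Place at column 5.
Row 10: attacked by (1,3)→{3}; (2,7)→{7}; (3,9)→{2,9}; (4,4)→{4,10}; (5,6)→{1,6}; (6,1)→{1,5}; (7,10)→{7,10}; (8,2)→{2,4}; (9,5)→{4,5,6}. Safe: 8. Place at column 8.
Columns [3, 7, 9, 4, 6, 1, 10, 2, 5, 8], r−c [-2, -5, -6, 0, -1, 5, -3, 6, 4, 2], r+c [4, 9, 12, 8, 11, 7, 17, 10, 14, 18] are all distinct, so no two queens attack.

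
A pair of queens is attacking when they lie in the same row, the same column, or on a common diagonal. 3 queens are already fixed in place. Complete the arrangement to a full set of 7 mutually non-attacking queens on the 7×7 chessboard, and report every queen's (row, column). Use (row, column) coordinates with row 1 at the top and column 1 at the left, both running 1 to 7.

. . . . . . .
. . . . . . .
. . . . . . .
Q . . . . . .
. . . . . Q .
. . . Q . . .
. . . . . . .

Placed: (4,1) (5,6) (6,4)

(1,7) (2,5) (3,3) (4,1) (5,6) (6,4) (7,2)

Row 1: attacked by (4,1)→{1,4}; (5,6)→{2,6}; (6,4)→{4}. Safe: 3, 5, 7. Place at column 7.
Row 2: attacked by (1,7)→{6,7}; (4,1)→{1,3}; (5,6)→{3,6}; (6,4)→{4}. Safe: 2, 5. Place at column 5.
Row 3: attacked by (1,7)→{5,7}; (2,5)→{4,5,6}; (4,1)→{1,2}; (5,6)→{4,6}; (6,4)→{1,4,7}. Safe: 3. Place at column 3.
Row 7: attacked by (1,7)→{1,7}; (2,5)→{5}; (3,3)→{3,7}; (4,1)→{1,4}; (5,6)→{4,6}; (6,4)→{3,4,5}. Safe: 2. Place at column 2.
Columns [7, 5, 3, 1, 6, 4, 2], r−c [-6, -3, 0, 3, -1, 2, 5], r+c [8, 7, 6, 5, 11, 10, 9] are all distinct, so no two queens attack.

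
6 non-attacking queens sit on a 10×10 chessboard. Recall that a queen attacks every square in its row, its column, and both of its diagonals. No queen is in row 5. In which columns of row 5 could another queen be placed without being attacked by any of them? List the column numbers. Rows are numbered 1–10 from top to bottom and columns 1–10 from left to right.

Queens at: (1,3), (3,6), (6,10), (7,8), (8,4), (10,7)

(1,3) attacks row 5 at column 3 and diagonals 7.
(3,6) attacks row 5 at column 6 and diagonals 4, 8.
(6,10) attacks row 5 at column 10 and diagonals 9.
(7,8) attacks row 5 at column 8 and diagonals 6, 10.
(8,4) attacks row 5 at column 4 and diagonals 1, 7.
(10,7) attacks row 5 at column 7 and diagonals 2.
Attacked columns: {1, 2, 3, 4, 6, 7, 8, 9, 10}. Safe: {5}.

columns 5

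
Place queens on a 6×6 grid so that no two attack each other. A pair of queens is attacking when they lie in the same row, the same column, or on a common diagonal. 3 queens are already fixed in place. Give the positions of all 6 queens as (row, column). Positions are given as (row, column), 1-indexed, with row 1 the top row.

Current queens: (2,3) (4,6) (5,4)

Row 1: attacked by (2,3)→{2,3,4}; (4,6)→{3,6}; (5,4)→{4}. Safe: 1, 5. Place at column 5.
Row 3: attacked by (1,5)→{3,5}; (2,3)→{2,3,4}; (4,6)→{5,6}; (5,4)→{2,4,6}. Safe: 1. Place at column 1.
Row 6: attacked by (1,5)→{5}; (2,3)→{3}; (3,1)→{1,4}; (4,6)→{4,6}; (5,4)→{3,4,5}. Safe: 2. Place at column 2.
Columns [5, 3, 1, 6, 4, 2], r−c [-4, -1, 2, -2, 1, 4], r+c [6, 5, 4, 10, 9, 8] are all distinct, so no two queens attack.

(1,5) (2,3) (3,1) (4,6) (5,4) (6,2)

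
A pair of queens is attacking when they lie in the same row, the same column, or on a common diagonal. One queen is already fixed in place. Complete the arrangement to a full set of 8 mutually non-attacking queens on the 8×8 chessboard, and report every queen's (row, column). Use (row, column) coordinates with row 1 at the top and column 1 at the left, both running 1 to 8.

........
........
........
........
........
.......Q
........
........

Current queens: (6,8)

(1,2) (2,6) (3,1) (4,7) (5,4) (6,8) (7,3) (8,5)

Row 1: attacked by (6,8)→{3,8}. Safe: 1, 2, 4, 5, 6, 7. Place at column 2.
Row 2: attacked by (1,2)→{1,2,3}; (6,8)→{4,8}. Safe: 5, 6, 7. Place at column 6.
Row 3: attacked by (1,2)→{2,4}; (2,6)→{5,6,7}; (6,8)→{5,8}. Safe: 1, 3. Place at column 1.
Row 4: attacked by (1,2)→{2,5}; (2,6)→{4,6,8}; (3,1)→{1,2}; (6,8)→{6,8}. Safe: 3, 7. Place at column 7.
Row 5: attacked by (1,2)→{2,6}; (2,6)→{3,6}; (3,1)→{1,3}; (4,7)→{6,7,8}; (6,8)→{7,8}. Safe: 4, 5. Place at column 4.
Row 7: attacked by (1,2)→{2,8}; (2,6)→{1,6}; (3,1)→{1,5}; (4,7)→{4,7}; (5,4)→{2,4,6}; (6,8)→{7,8}. Safe: 3. Place at column 3.
Row 8: attacked by (1,2)→{2}; (2,6)→{6}; (3,1)→{1,6}; (4,7)→{3,7}; (5,4)→{1,4,7}; (6,8)→{6,8}; (7,3)→{2,3,4}. Safe: 5. Place at column 5.
Columns [2, 6, 1, 7, 4, 8, 3, 5], r−c [-1, -4, 2, -3, 1, -2, 4, 3], r+c [3, 8, 4, 11, 9, 14, 10, 13] are all distinct, so no two queens attack.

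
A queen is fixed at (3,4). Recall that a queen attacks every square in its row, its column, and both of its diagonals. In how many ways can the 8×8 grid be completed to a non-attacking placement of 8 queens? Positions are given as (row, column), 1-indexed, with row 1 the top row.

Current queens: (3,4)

Branch on row 1: col 1 → 1; col 3 → 3; col 5 → 6; col 7 → 1; col 8 → 1.
Sum: 1 + 3 + 6 + 1 + 1 = 12.

12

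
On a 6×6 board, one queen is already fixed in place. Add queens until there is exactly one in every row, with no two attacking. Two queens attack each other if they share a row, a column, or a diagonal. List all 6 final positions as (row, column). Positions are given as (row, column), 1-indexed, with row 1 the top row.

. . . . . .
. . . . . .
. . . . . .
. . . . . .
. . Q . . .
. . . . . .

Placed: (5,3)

Row 1: attacked by (5,3)→{3}. Safe: 1, 2, 4, 5, 6. Place at column 2.
Row 2: attacked by (1,2)→{1,2,3}; (5,3)→{3,6}. Safe: 4, 5. Place at column 4.
Row 3: attacked by (1,2)→{2,4}; (2,4)→{3,4,5}; (5,3)→{1,3,5}. Safe: 6. Place at column 6.
Row 4: attacked by (1,2)→{2,5}; (2,4)→{2,4,6}; (3,6)→{5,6}; (5,3)→{2,3,4}. Safe: 1. Place at column 1.
Row 6: attacked by (1,2)→{2}; (2,4)→{4}; (3,6)→{3,6}; (4,1)→{1,3}; (5,3)→{2,3,4}. Safe: 5. Place at column 5.
Columns [2, 4, 6, 1, 3, 5], r−c [-1, -2, -3, 3, 2, 1], r+c [3, 6, 9, 5, 8, 11] are all distinct, so no two queens attack.

(1,2) (2,4) (3,6) (4,1) (5,3) (6,5)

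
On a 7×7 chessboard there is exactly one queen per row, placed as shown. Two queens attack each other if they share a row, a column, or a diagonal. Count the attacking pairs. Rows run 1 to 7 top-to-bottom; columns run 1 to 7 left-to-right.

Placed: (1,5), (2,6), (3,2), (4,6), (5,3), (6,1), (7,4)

Same column: (2,6)–(4,6) (column 6).
Same diagonal: (1,5)–(2,6) (|1−2| = |5−6| = 1); (2,6)–(5,3) (|2−5| = |6−3| = 3).
Total attacking pairs: 3.

3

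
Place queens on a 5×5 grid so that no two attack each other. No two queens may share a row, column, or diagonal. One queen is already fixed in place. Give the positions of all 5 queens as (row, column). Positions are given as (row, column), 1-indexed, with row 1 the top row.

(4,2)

(1,3) (2,1) (3,4) (4,2) (5,5)

Row 1: attacked by (4,2)→{2,5}. Safe: 1, 3, 4. Place at column 3.
Row 2: attacked by (1,3)→{2,3,4}; (4,2)→{2,4}. Safe: 1, 5. Place at column 1.
Row 3: attacked by (1,3)→{1,3,5}; (2,1)→{1,2}; (4,2)→{1,2,3}. Safe: 4. Place at column 4.
Row 5: attacked by (1,3)→{3}; (2,1)→{1,4}; (3,4)→{2,4}; (4,2)→{1,2,3}. Safe: 5. Place at column 5.
Columns [3, 1, 4, 2, 5], r−c [-2, 1, -1, 2, 0], r+c [4, 3, 7, 6, 10] are all distinct, so no two queens attack.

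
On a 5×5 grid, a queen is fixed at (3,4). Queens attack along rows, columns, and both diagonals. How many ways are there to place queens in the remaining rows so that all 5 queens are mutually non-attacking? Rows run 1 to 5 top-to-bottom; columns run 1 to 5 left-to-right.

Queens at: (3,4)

2

Branch on row 1: col 1 → 0; col 3 → 1; col 5 → 1.
Sum: 0 + 1 + 1 = 2.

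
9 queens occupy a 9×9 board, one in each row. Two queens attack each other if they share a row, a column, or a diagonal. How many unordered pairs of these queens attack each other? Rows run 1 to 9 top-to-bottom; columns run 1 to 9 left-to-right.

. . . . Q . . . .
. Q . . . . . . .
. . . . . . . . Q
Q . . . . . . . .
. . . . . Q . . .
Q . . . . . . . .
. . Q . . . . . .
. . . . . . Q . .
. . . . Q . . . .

3

Same column: (1,5)–(9,5) (column 5); (4,1)–(6,1) (column 1).
Same diagonal: (7,3)–(9,5) (|7−9| = |3−5| = 2).
Total attacking pairs: 3.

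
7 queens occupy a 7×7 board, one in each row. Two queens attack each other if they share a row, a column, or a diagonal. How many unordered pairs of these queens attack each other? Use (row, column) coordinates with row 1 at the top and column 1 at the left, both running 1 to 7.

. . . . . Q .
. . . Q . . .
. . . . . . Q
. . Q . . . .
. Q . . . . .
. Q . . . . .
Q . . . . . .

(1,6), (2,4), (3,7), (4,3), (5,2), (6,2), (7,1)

Same column: (5,2)–(6,2) (column 2).
Same diagonal: (1,6)–(4,3) (|1−4| = |6−3| = 3); (1,6)–(5,2) (|1−5| = |6−2| = 4); (4,3)–(5,2) (|4−5| = |3−2| = 1); (6,2)–(7,1) (|6−7| = |2−1| = 1).
Total attacking pairs: 5.

5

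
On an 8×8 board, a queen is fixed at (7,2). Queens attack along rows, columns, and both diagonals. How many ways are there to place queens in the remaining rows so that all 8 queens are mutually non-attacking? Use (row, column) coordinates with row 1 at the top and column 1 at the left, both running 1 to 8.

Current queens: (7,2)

16

Branch on row 1: col 1 → 2; col 3 → 3; col 4 → 1; col 5 → 2; col 6 → 5; col 7 → 3.
Sum: 2 + 3 + 1 + 2 + 5 + 3 = 16.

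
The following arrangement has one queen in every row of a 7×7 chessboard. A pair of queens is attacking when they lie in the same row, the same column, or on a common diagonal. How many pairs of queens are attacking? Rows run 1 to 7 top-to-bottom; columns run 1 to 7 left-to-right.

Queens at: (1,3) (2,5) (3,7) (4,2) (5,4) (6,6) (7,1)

All columns are distinct and no two queens satisfy |Δrow| = |Δcol|, so no pair attacks.

0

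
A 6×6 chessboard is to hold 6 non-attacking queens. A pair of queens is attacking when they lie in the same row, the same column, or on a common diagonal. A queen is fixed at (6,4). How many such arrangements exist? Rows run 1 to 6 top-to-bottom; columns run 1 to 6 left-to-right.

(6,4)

1

Branch on row 1: col 1 → 0; col 2 → 0; col 3 → 1; col 5 → 0; col 6 → 0.
Sum: 0 + 0 + 1 + 0 + 0 = 1.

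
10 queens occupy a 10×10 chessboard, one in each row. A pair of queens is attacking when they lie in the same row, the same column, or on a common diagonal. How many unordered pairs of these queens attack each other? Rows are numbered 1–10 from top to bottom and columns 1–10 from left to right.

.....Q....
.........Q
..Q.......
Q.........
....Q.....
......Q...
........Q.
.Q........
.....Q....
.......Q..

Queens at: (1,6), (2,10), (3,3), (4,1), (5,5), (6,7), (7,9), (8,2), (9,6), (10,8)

4

Same column: (1,6)–(9,6) (column 6).
Same diagonal: (3,3)–(5,5) (|3−5| = |3−5| = 2); (4,1)–(9,6) (|4−9| = |1−6| = 5); (5,5)–(8,2) (|5−8| = |5−2| = 3).
Total attacking pairs: 4.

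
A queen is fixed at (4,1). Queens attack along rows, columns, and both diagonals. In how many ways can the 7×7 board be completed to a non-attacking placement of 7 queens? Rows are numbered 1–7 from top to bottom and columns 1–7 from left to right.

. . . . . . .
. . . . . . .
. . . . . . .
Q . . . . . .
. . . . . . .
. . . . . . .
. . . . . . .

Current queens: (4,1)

Branch on row 1: col 2 → 2; col 3 → 1; col 5 → 0; col 6 → 2; col 7 → 1.
Sum: 2 + 1 + 0 + 2 + 1 = 6.

6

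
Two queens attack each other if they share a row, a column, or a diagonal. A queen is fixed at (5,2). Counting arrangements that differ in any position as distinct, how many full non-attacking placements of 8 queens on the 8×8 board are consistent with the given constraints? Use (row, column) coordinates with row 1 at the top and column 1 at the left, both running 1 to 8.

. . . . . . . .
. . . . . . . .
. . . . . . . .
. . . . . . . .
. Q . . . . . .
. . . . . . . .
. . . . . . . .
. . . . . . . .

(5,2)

Branch on row 1: col 1 → 1; col 3 → 0; col 4 → 3; col 5 → 3; col 7 → 0; col 8 → 1.
Sum: 1 + 0 + 3 + 3 + 0 + 1 = 8.

8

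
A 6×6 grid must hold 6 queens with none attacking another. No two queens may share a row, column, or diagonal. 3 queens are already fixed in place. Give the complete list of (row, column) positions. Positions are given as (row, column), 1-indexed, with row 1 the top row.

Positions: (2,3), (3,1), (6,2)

Row 1: attacked by (2,3)→{2,3,4}; (3,1)→{1,3}; (6,2)→{2}. Safe: 5, 6. Place at column 5.
Row 4: attacked by (1,5)→{2,5}; (2,3)→{1,3,5}; (3,1)→{1,2}; (6,2)→{2,4}. Safe: 6. Place at column 6.
Row 5: attacked by (1,5)→{1,5}; (2,3)→{3,6}; (3,1)→{1,3}; (4,6)→{5,6}; (6,2)→{1,2,3}. Safe: 4. Place at column 4.
Columns [5, 3, 1, 6, 4, 2], r−c [-4, -1, 2, -2, 1, 4], r+c [6, 5, 4, 10, 9, 8] are all distinct, so no two queens attack.

(1,5) (2,3) (3,1) (4,6) (5,4) (6,2)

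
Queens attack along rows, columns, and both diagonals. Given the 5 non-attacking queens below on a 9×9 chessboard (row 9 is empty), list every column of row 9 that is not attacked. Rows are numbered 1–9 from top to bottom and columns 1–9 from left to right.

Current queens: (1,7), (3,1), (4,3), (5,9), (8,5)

(1,7) attacks row 9 at column 7.
(3,1) attacks row 9 at column 1 and diagonals 7.
(4,3) attacks row 9 at column 3 and diagonals 8.
(5,9) attacks row 9 at column 9 and diagonals 5.
(8,5) attacks row 9 at column 5 and diagonals 4, 6.
Attacked columns: {1, 3, 4, 5, 6, 7, 8, 9}. Safe: {2}.

columns 2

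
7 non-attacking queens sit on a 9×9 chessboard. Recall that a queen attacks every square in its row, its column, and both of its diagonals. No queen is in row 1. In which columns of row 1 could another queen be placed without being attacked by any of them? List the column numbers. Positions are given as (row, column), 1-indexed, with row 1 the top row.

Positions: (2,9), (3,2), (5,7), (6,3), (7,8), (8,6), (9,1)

columns 5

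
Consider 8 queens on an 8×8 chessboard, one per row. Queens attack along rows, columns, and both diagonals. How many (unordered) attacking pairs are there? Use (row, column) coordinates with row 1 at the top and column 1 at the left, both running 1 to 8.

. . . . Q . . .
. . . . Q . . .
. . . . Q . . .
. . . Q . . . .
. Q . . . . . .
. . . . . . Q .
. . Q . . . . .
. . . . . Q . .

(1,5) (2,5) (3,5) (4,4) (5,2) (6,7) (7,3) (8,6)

5

Same column: (1,5)–(2,5) (column 5); (1,5)–(3,5) (column 5); (2,5)–(3,5) (column 5).
Same diagonal: (2,5)–(5,2) (|2−5| = |5−2| = 3); (3,5)–(4,4) (|3−4| = |5−4| = 1).
Total attacking pairs: 5.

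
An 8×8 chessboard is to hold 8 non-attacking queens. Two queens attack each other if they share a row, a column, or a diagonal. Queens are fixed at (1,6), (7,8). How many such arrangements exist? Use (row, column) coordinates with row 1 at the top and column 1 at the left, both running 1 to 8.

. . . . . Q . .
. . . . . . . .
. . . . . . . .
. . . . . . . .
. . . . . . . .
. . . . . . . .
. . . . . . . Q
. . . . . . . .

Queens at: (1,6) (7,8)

1

Branch on row 2: col 1 → 0; col 2 → 1; col 4 → 0.
Sum: 0 + 1 + 0 = 1.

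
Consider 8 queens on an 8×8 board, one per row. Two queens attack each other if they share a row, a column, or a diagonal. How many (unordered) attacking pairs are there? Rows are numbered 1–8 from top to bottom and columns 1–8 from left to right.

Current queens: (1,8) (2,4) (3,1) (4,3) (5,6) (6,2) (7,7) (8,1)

Same column: (3,1)–(8,1) (column 1).
Same diagonal: (1,8)–(8,1) (|1−8| = |8−1| = 7).
Total attacking pairs: 2.

2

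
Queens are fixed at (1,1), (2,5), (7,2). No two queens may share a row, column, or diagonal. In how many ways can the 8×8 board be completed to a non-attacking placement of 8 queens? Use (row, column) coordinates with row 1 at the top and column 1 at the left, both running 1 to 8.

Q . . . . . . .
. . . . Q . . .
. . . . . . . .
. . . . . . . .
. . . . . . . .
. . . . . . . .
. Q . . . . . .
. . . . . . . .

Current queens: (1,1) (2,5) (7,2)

1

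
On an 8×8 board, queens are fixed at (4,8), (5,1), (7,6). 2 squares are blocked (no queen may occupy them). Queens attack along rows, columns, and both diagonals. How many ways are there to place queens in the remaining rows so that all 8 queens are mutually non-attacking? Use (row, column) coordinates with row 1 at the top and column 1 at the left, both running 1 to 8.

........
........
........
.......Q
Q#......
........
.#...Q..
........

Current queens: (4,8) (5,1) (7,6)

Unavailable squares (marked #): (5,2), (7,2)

1

Branch on row 1: col 2 → 1; col 3 → 0; col 4 → 0; col 7 → 0.
Sum: 1 + 0 + 0 + 0 = 1.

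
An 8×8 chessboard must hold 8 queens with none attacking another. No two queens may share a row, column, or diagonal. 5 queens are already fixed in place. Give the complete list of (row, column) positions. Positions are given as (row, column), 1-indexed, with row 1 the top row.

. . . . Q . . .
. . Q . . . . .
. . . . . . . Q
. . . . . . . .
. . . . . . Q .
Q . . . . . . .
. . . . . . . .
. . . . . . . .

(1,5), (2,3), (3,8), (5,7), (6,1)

Row 4: attacked by (1,5)→{2,5,8}; (2,3)→{1,3,5}; (3,8)→{7,8}; (5,7)→{6,7,8}; (6,1)→{1,3}. Safe: 4. Place at column 4.
Row 7: attacked by (1,5)→{5}; (2,3)→{3,8}; (3,8)→{4,8}; (4,4)→{1,4,7}; (5,7)→{5,7}; (6,1)→{1,2}. Safe: 6. Place at column 6.
Row 8: attacked by (1,5)→{5}; (2,3)→{3}; (3,8)→{3,8}; (4,4)→{4,8}; (5,7)→{4,7}; (6,1)→{1,3}; (7,6)→{5,6,7}. Safe: 2. Place at column 2.
Columns [5, 3, 8, 4, 7, 1, 6, 2], r−c [-4, -1, -5, 0, -2, 5, 1, 6], r+c [6, 5, 11, 8, 12, 7, 13, 10] are all distinct, so no two queens attack.

(1,5) (2,3) (3,8) (4,4) (5,7) (6,1) (7,6) (8,2)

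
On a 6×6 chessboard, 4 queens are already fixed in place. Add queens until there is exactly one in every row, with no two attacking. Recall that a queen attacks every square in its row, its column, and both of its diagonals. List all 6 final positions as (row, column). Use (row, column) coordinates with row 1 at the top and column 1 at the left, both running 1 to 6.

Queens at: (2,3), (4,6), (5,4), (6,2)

Row 1: attacked by (2,3)→{2,3,4}; (4,6)→{3,6}; (5,4)→{4}; (6,2)→{2}. Safe: 1, 5. Place at column 5.
Row 3: attacked by (1,5)→{3,5}; (2,3)→{2,3,4}; (4,6)→{5,6}; (5,4)→{2,4,6}; (6,2)→{2,5}. Safe: 1. Place at column 1.
Columns [5, 3, 1, 6, 4, 2], r−c [-4, -1, 2, -2, 1, 4], r+c [6, 5, 4, 10, 9, 8] are all distinct, so no two queens attack.

(1,5) (2,3) (3,1) (4,6) (5,4) (6,2)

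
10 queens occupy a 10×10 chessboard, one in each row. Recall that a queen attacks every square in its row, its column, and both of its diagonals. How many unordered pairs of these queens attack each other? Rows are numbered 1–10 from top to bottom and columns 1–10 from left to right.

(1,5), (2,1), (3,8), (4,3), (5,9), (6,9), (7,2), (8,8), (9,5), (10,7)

6

Same column: (1,5)–(9,5) (column 5); (3,8)–(8,8) (column 8); (5,9)–(6,9) (column 9).
Same diagonal: (1,5)–(5,9) (|1−5| = |5−9| = 4); (2,1)–(4,3) (|2−4| = |1−3| = 2); (5,9)–(9,5) (|5−9| = |9−5| = 4).
Total attacking pairs: 6.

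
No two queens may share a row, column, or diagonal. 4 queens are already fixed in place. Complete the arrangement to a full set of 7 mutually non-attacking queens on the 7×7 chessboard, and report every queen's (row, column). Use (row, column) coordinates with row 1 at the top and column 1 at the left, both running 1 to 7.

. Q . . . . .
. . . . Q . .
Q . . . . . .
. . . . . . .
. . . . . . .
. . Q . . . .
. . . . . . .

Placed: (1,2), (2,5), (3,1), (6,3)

Row 4: attacked by (1,2)→{2,5}; (2,5)→{3,5,7}; (3,1)→{1,2}; (6,3)→{1,3,5}. Safe: 4, 6. Place at column 4.
Row 5: attacked by (1,2)→{2,6}; (2,5)→{2,5}; (3,1)→{1,3}; (4,4)→{3,4,5}; (6,3)→{2,3,4}. Safe: 7. Place at column 7.
Row 7: attacked by (1,2)→{2}; (2,5)→{5}; (3,1)→{1,5}; (4,4)→{1,4,7}; (5,7)→{5,7}; (6,3)→{2,3,4}. Safe: 6. Place at column 6.
Columns [2, 5, 1, 4, 7, 3, 6], r−c [-1, -3, 2, 0, -2, 3, 1], r+c [3, 7, 4, 8, 12, 9, 13] are all distinct, so no two queens attack.

(1,2) (2,5) (3,1) (4,4) (5,7) (6,3) (7,6)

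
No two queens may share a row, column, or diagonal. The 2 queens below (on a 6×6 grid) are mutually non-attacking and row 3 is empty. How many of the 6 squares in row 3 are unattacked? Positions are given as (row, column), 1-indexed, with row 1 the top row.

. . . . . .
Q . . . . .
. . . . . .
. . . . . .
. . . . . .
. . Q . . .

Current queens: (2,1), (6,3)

(2,1) attacks row 3 at column 1 and diagonals 2.
(6,3) attacks row 3 at column 3 and diagonals 6.
Attacked columns: {1, 2, 3, 6}. Safe: {4, 5}.

2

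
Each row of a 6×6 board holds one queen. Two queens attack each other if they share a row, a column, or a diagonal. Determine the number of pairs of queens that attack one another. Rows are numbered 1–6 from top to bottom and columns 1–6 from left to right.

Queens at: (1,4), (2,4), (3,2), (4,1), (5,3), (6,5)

5

Same column: (1,4)–(2,4) (column 4).
Same diagonal: (1,4)–(3,2) (|1−3| = |4−2| = 2); (1,4)–(4,1) (|1−4| = |4−1| = 3); (3,2)–(4,1) (|3−4| = |2−1| = 1); (3,2)–(6,5) (|3−6| = |2−5| = 3).
Total attacking pairs: 5.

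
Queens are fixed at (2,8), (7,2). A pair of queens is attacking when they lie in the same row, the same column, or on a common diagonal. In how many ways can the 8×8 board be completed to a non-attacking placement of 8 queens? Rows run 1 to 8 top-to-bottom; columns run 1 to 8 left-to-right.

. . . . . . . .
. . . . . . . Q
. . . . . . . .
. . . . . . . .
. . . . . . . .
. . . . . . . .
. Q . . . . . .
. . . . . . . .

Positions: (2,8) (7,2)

3

Branch on row 1: col 1 → 0; col 3 → 1; col 4 → 1; col 5 → 1; col 6 → 0.
Sum: 0 + 1 + 1 + 1 + 0 = 3.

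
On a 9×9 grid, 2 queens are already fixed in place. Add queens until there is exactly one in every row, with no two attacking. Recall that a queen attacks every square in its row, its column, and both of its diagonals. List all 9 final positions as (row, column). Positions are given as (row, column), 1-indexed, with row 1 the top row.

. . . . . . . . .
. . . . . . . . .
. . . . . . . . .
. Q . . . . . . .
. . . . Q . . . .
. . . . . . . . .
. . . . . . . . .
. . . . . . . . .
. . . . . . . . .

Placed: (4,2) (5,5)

Row 1: attacked by (4,2)→{2,5}; (5,5)→{1,5,9}. Safe: 3, 4, 6, 7, 8. Place at column 3.
Row 2: attacked by (1,3)→{2,3,4}; (4,2)→{2,4}; (5,5)→{2,5,8}. Safe: 1, 6, 7, 9. Place at column 6.
Row 3: attacked by (1,3)→{1,3,5}; (2,6)→{5,6,7}; (4,2)→{1,2,3}; (5,5)→{3,5,7}. Safe: 4, 8, 9. Place at column 9.
Row 6: attacked by (1,3)→{3,8}; (2,6)→{2,6}; (3,9)→{6,9}; (4,2)→{2,4}; (5,5)→{4,5,6}. Safe: 1, 7. Place at column 7.
Row 7: attacked by (1,3)→{3,9}; (2,6)→{1,6}; (3,9)→{5,9}; (4,2)→{2,5}; (5,5)→{3,5,7}; (6,7)→{6,7,8}. Safe: 4. Place at column 4.
Row 8: attacked by (1,3)→{3}; (2,6)→{6}; (3,9)→{4,9}; (4,2)→{2,6}; (5,5)→{2,5,8}; (6,7)→{5,7,9}; (7,4)→{3,4,5}. Safe: 1. Place at column 1.
Row 9: attacked by (1,3)→{3}; (2,6)→{6}; (3,9)→{3,9}; (4,2)→{2,7}; (5,5)→{1,5,9}; (6,7)→{4,7}; (7,4)→{2,4,6}; (8,1)→{1,2}. Safe: 8. Place at column 8.
Columns [3, 6, 9, 2, 5, 7, 4, 1, 8], r−c [-2, -4, -6, 2, 0, -1, 3, 7, 1], r+c [4, 8, 12, 6, 10, 13, 11, 9, 17] are all distinct, so no two queens attack.

(1,3) (2,6) (3,9) (4,2) (5,5) (6,7) (7,4) (8,1) (9,8)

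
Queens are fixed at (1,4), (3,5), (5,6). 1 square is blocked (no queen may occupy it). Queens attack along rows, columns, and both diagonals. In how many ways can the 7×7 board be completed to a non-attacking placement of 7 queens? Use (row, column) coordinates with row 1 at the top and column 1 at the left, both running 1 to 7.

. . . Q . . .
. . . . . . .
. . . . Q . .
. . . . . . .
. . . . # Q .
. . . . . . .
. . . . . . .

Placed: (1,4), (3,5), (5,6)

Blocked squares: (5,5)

2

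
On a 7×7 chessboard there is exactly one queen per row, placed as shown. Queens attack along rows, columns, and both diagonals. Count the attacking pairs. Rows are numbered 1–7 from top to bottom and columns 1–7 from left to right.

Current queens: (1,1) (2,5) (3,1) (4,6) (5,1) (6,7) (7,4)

3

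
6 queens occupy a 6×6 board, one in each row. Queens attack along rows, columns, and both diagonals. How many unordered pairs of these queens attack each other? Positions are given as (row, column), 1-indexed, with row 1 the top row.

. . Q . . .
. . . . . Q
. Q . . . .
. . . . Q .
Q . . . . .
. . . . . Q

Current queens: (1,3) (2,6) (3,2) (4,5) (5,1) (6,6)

1

Same column: (2,6)–(6,6) (column 6).
Total attacking pairs: 1.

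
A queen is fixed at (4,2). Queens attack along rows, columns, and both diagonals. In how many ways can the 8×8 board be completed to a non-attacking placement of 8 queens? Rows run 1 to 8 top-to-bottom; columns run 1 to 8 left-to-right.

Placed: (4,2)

8

Branch on row 1: col 1 → 0; col 3 → 2; col 4 → 2; col 6 → 3; col 7 → 1; col 8 → 0.
Sum: 0 + 2 + 2 + 3 + 1 + 0 = 8.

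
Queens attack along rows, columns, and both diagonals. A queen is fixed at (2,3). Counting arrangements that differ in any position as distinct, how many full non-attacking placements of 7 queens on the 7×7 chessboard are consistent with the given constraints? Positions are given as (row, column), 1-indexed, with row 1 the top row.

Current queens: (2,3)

6

Branch on row 1: col 1 → 1; col 5 → 1; col 6 → 3; col 7 → 1.
Sum: 1 + 1 + 3 + 1 = 6.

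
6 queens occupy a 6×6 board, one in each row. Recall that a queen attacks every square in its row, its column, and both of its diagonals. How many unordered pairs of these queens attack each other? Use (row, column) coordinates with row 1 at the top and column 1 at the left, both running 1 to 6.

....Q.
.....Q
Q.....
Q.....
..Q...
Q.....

Same column: (3,1)–(4,1) (column 1); (3,1)–(6,1) (column 1); (4,1)–(6,1) (column 1).
Same diagonal: (1,5)–(2,6) (|1−2| = |5−6| = 1); (2,6)–(5,3) (|2−5| = |6−3| = 3); (3,1)–(5,3) (|3−5| = |1−3| = 2).
Total attacking pairs: 6.

6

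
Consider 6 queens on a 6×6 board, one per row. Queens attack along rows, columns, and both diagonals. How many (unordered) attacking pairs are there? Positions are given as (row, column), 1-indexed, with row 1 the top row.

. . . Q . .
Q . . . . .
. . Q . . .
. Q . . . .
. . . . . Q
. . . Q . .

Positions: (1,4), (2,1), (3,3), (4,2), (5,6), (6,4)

Same column: (1,4)–(6,4) (column 4).
Same diagonal: (3,3)–(4,2) (|3−4| = |3−2| = 1); (4,2)–(6,4) (|4−6| = |2−4| = 2).
Total attacking pairs: 3.

3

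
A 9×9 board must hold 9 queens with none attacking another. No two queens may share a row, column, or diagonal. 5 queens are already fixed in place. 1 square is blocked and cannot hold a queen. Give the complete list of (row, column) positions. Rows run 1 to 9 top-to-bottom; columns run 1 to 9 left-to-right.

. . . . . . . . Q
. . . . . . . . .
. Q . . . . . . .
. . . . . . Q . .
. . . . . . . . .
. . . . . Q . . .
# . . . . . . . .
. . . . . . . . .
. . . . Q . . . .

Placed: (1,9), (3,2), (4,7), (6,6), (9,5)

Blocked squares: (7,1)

(1,9) (2,4) (3,2) (4,7) (5,3) (6,6) (7,8) (8,1) (9,5)

Row 2: attacked by (1,9)→{8,9}; (3,2)→{1,2,3}; (4,7)→{5,7,9}; (6,6)→{2,6}; (9,5)→{5}. Safe: 4. Place at column 4.
Row 5: attacked by (1,9)→{5,9}; (2,4)→{1,4,7}; (3,2)→{2,4}; (4,7)→{6,7,8}; (6,6)→{5,6,7}; (9,5)→{1,5,9}. Safe: 3. Place at column 3.
Row 7: attacked by (1,9)→{3,9}; (2,4)→{4,9}; (3,2)→{2,6}; (4,7)→{4,7}; (5,3)→{1,3,5}; (6,6)→{5,6,7}; (9,5)→{3,5,7}. Blocked: 1. Safe: 8. Place at column 8.
Row 8: attacked by (1,9)→{2,9}; (2,4)→{4}; (3,2)→{2,7}; (4,7)→{3,7}; (5,3)→{3,6}; (6,6)→{4,6,8}; (7,8)→{7,8,9}; (9,5)→{4,5,6}. Safe: 1. Place at column 1.
Columns [9, 4, 2, 7, 3, 6, 8, 1, 5], r−c [-8, -2, 1, -3, 2, 0, -1, 7, 4], r+c [10, 6, 5, 11, 8, 12, 15, 9, 14] are all distinct, so no two queens attack.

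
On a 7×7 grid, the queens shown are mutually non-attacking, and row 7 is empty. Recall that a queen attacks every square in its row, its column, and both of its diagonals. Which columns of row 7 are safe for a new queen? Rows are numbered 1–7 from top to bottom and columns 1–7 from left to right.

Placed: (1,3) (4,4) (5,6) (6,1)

(1,3) attacks row 7 at column 3.
(4,4) attacks row 7 at column 4 and diagonals 1, 7.
(5,6) attacks row 7 at column 6 and diagonals 4.
(6,1) attacks row 7 at column 1 and diagonals 2.
Attacked columns: {1, 2, 3, 4, 6, 7}. Safe: {5}.

columns 5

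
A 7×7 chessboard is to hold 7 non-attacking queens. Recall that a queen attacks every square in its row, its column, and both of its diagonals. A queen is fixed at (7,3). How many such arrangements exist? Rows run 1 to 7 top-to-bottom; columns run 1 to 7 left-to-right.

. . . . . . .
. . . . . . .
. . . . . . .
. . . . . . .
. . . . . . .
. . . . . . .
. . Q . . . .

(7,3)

Branch on row 1: col 1 → 1; col 2 → 0; col 4 → 1; col 5 → 2; col 6 → 1; col 7 → 1.
Sum: 1 + 0 + 1 + 2 + 1 + 1 = 6.

6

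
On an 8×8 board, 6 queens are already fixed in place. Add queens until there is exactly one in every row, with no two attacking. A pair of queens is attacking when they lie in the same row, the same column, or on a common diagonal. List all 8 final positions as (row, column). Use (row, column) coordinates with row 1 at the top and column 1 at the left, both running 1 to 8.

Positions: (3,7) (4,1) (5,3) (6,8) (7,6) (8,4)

Row 1: attacked by (3,7)→{5,7}; (4,1)→{1,4}; (5,3)→{3,7}; (6,8)→{3,8}; (7,6)→{6}; (8,4)→{4}. Safe: 2. Place at column 2.
Row 2: attacked by (1,2)→{1,2,3}; (3,7)→{6,7,8}; (4,1)→{1,3}; (5,3)→{3,6}; (6,8)→{4,8}; (7,6)→{1,6}; (8,4)→{4}. Safe: 5. Place at column 5.
Columns [2, 5, 7, 1, 3, 8, 6, 4], r−c [-1, -3, -4, 3, 2, -2, 1, 4], r+c [3, 7, 10, 5, 8, 14, 13, 12] are all distinct, so no two queens attack.

(1,2) (2,5) (3,7) (4,1) (5,3) (6,8) (7,6) (8,4)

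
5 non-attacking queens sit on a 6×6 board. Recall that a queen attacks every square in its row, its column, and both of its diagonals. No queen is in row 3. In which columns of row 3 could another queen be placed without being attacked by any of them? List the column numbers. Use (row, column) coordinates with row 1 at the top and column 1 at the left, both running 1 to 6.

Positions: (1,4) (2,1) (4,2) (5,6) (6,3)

columns 5

(1,4) attacks row 3 at column 4 and diagonals 2, 6.
(2,1) attacks row 3 at column 1 and diagonals 2.
(4,2) attacks row 3 at column 2 and diagonals 1, 3.
(5,6) attacks row 3 at column 6 and diagonals 4.
(6,3) attacks row 3 at column 3 and diagonals 6.
Attacked columns: {1, 2, 3, 4, 6}. Safe: {5}.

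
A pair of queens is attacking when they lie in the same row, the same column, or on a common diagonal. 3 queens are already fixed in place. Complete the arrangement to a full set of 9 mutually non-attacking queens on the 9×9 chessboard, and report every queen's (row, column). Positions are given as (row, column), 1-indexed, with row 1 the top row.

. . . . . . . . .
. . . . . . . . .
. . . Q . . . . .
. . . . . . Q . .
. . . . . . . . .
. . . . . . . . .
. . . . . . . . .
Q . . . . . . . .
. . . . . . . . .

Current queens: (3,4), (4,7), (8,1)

Row 1: attacked by (3,4)→{2,4,6}; (4,7)→{4,7}; (8,1)→{1,8}. Safe: 3, 5, 9. Place at column 3.
Row 2: attacked by (1,3)→{2,3,4}; (3,4)→{3,4,5}; (4,7)→{5,7,9}; (8,1)→{1,7}. Safe: 6, 8. Place at column 8.
Row 5: attacked by (1,3)→{3,7}; (2,8)→{5,8}; (3,4)→{2,4,6}; (4,7)→{6,7,8}; (8,1)→{1,4}. Safe: 9. Place at column 9.
Row 6: attacked by (1,3)→{3,8}; (2,8)→{4,8}; (3,4)→{1,4,7}; (4,7)→{5,7,9}; (5,9)→{8,9}; (8,1)→{1,3}. Safe: 2, 6. Place at column 2.
Row 7: attacked by (1,3)→{3,9}; (2,8)→{3,8}; (3,4)→{4,8}; (4,7)→{4,7}; (5,9)→{7,9}; (6,2)→{1,2,3}; (8,1)→{1,2}. Safe: 5, 6. Place at column 5.
Row 9: attacked by (1,3)→{3}; (2,8)→{1,8}; (3,4)→{4}; (4,7)→{2,7}; (5,9)→{5,9}; (6,2)→{2,5}; (7,5)→{3,5,7}; (8,1)→{1,2}. Safe: 6. Place at column 6.
Columns [3, 8, 4, 7, 9, 2, 5, 1, 6], r−c [-2, -6, -1, -3, -4, 4, 2, 7, 3], r+c [4, 10, 7, 11, 14, 8, 12, 9, 15] are all distinct, so no two queens attack.

(1,3) (2,8) (3,4) (4,7) (5,9) (6,2) (7,5) (8,1) (9,6)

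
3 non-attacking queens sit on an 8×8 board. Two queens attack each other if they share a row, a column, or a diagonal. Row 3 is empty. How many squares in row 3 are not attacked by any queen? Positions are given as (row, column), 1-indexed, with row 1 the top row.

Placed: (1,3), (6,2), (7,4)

2

(1,3) attacks row 3 at column 3 and diagonals 1, 5.
(6,2) attacks row 3 at column 2 and diagonals 5.
(7,4) attacks row 3 at column 4 and diagonals 8.
Attacked columns: {1, 2, 3, 4, 5, 8}. Safe: {6, 7}.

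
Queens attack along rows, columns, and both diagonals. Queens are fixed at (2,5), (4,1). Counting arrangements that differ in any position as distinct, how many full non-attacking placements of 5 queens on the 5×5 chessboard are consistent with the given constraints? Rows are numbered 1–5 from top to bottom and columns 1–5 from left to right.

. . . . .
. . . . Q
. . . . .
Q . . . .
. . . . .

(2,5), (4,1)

Branch on row 1: col 2 → 1; col 3 → 0.
Sum: 1 + 0 = 1.

1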